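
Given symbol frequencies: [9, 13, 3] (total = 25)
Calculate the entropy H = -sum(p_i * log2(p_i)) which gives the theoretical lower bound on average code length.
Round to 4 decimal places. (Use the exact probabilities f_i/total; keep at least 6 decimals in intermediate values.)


Per-symbol terms -p_i * log2(p_i) with p_i = f_i/25:
  p = 9/25 = 0.360000: log2(p) = -1.473931, -p*log2(p) = 0.530615
  p = 13/25 = 0.520000: log2(p) = -0.943416, -p*log2(p) = 0.490577
  p = 3/25 = 0.120000: log2(p) = -3.058894, -p*log2(p) = 0.367067
H = 0.530615 + 0.490577 + 0.367067 = 1.388259

H = 1.3883 bits/symbol


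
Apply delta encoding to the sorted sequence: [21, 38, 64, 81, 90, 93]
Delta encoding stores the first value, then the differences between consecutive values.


First value: 21
Deltas:
  38 - 21 = 17
  64 - 38 = 26
  81 - 64 = 17
  90 - 81 = 9
  93 - 90 = 3


Delta encoded: [21, 17, 26, 17, 9, 3]


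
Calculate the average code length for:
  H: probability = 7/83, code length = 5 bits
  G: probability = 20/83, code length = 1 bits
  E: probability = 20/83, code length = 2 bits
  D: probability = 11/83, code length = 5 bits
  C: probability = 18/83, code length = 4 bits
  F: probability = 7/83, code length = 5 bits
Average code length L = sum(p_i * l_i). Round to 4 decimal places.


Weighted contributions p_i * l_i:
  H: (7/83) * 5 = 35/83
  G: (20/83) * 1 = 20/83
  E: (20/83) * 2 = 40/83
  D: (11/83) * 5 = 55/83
  C: (18/83) * 4 = 72/83
  F: (7/83) * 5 = 35/83
Sum = (35 + 20 + 40 + 55 + 72 + 35)/83 = 257/83

L = 257/83 = 3.0964 bits/symbol


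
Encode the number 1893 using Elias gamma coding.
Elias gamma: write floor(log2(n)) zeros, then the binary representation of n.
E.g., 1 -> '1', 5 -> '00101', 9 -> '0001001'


num_bits = floor(log2(1893)) + 1 = 11
leading_zeros = num_bits - 1 = 10
binary(1893) = 11101100101

Elias gamma(1893) = '0000000000' + '11101100101' = 000000000011101100101 (21 bits)


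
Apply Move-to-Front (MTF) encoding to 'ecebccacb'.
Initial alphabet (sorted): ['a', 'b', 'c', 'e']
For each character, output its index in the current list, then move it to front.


MTF encoding:
'e': index 3 in ['a', 'b', 'c', 'e'] -> ['e', 'a', 'b', 'c']
'c': index 3 in ['e', 'a', 'b', 'c'] -> ['c', 'e', 'a', 'b']
'e': index 1 in ['c', 'e', 'a', 'b'] -> ['e', 'c', 'a', 'b']
'b': index 3 in ['e', 'c', 'a', 'b'] -> ['b', 'e', 'c', 'a']
'c': index 2 in ['b', 'e', 'c', 'a'] -> ['c', 'b', 'e', 'a']
'c': index 0 in ['c', 'b', 'e', 'a'] -> ['c', 'b', 'e', 'a']
'a': index 3 in ['c', 'b', 'e', 'a'] -> ['a', 'c', 'b', 'e']
'c': index 1 in ['a', 'c', 'b', 'e'] -> ['c', 'a', 'b', 'e']
'b': index 2 in ['c', 'a', 'b', 'e'] -> ['b', 'c', 'a', 'e']


Output: [3, 3, 1, 3, 2, 0, 3, 1, 2]


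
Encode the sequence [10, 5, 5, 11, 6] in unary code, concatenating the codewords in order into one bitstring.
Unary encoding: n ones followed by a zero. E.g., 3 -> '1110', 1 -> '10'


Encode each number as n ones followed by a terminating 0:
  10 -> 11111111110 (11 bits)
  5 -> 111110 (6 bits)
  5 -> 111110 (6 bits)
  11 -> 111111111110 (12 bits)
  6 -> 1111110 (7 bits)
Total length = 11 + 6 + 6 + 12 + 7 = 42 bits.

Unary([10, 5, 5, 11, 6]) = 111111111101111101111101111111111101111110 (42 bits)


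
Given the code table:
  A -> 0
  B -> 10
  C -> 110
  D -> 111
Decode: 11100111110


Decoding:
111 -> D
0 -> A
0 -> A
111 -> D
110 -> C


Result: DAADC


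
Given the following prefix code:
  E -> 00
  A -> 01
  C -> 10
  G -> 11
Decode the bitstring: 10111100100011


Decoding step by step:
Bits 10 -> C
Bits 11 -> G
Bits 11 -> G
Bits 00 -> E
Bits 10 -> C
Bits 00 -> E
Bits 11 -> G


Decoded message: CGGECEG


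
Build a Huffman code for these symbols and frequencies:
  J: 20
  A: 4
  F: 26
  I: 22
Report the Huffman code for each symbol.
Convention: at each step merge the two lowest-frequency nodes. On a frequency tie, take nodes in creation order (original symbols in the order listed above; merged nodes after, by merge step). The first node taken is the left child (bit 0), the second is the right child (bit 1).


Huffman tree construction:
Step 1: Merge A(4) + J(20) = 24
Step 2: Merge I(22) + (A+J)(24) = 46
Step 3: Merge F(26) + (I+(A+J))(46) = 72
Read each symbol's code off the tree from the root (left child = 0, right child = 1).

Codes:
  J: 111 (length 3)
  A: 110 (length 3)
  F: 0 (length 1)
  I: 10 (length 2)
Average code length: 142/72 = 1.9722 bits/symbol


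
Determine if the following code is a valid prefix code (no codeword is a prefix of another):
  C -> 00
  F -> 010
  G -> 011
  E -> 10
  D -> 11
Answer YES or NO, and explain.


Checking each pair (does one codeword prefix another?):
  C='00' vs F='010': no prefix
  C='00' vs G='011': no prefix
  C='00' vs E='10': no prefix
  C='00' vs D='11': no prefix
  F='010' vs C='00': no prefix
  F='010' vs G='011': no prefix
  F='010' vs E='10': no prefix
  F='010' vs D='11': no prefix
  G='011' vs C='00': no prefix
  G='011' vs F='010': no prefix
  G='011' vs E='10': no prefix
  G='011' vs D='11': no prefix
  E='10' vs C='00': no prefix
  E='10' vs F='010': no prefix
  E='10' vs G='011': no prefix
  E='10' vs D='11': no prefix
  D='11' vs C='00': no prefix
  D='11' vs F='010': no prefix
  D='11' vs G='011': no prefix
  D='11' vs E='10': no prefix
No violation found over all pairs.

YES -- this is a valid prefix code. No codeword is a prefix of any other codeword.


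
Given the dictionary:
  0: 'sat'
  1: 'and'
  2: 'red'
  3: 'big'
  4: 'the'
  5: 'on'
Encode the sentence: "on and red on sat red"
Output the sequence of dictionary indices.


Look up each word in the dictionary:
  'on' -> 5
  'and' -> 1
  'red' -> 2
  'on' -> 5
  'sat' -> 0
  'red' -> 2

Encoded: [5, 1, 2, 5, 0, 2]


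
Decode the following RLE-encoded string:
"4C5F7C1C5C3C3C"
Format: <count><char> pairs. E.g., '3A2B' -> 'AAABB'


Expanding each <count><char> pair:
  4C -> 'CCCC'
  5F -> 'FFFFF'
  7C -> 'CCCCCCC'
  1C -> 'C'
  5C -> 'CCCCC'
  3C -> 'CCC'
  3C -> 'CCC'

Decoded = CCCCFFFFFCCCCCCCCCCCCCCCCCCC


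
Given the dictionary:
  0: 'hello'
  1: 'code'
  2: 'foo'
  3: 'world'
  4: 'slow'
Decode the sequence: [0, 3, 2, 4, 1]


Look up each index in the dictionary:
  0 -> 'hello'
  3 -> 'world'
  2 -> 'foo'
  4 -> 'slow'
  1 -> 'code'

Decoded: "hello world foo slow code"


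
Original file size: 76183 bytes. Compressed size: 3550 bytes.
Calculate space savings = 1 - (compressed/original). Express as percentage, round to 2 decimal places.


ratio = compressed/original = 3550/76183 = 0.046598
savings = 1 - ratio = 1 - 0.046598 = 0.953402
as a percentage: 0.953402 * 100 = 95.34%

Space savings = 1 - 3550/76183 = 95.34%


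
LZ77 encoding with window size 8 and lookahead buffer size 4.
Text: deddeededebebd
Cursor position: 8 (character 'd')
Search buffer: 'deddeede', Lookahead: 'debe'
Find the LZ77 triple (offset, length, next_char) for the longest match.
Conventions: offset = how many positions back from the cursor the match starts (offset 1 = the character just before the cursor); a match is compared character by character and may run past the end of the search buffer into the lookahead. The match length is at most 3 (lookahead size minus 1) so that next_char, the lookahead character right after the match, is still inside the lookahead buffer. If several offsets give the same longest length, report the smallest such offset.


Try each offset into the search buffer:
  offset=1 (pos 7, char 'e'): match length 0
  offset=2 (pos 6, char 'd'): match length 2
  offset=3 (pos 5, char 'e'): match length 0
  offset=4 (pos 4, char 'e'): match length 0
  offset=5 (pos 3, char 'd'): match length 2
  offset=6 (pos 2, char 'd'): match length 1
  offset=7 (pos 1, char 'e'): match length 0
  offset=8 (pos 0, char 'd'): match length 2
Longest match has length 2, found at offsets 2, 5, 8; take the smallest, offset 2.
next_char = character at position 8 + 2 = 10 -> 'b'

Best match: offset=2, length=2 (matching 'de' starting at position 6)
LZ77 triple: (2, 2, 'b')


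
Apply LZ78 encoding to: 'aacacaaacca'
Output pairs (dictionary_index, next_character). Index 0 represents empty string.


LZ78 encoding steps:
Dictionary: {0: ''}
Step 1: w='' (idx 0), next='a' -> output (0, 'a'), add 'a' as idx 1
Step 2: w='a' (idx 1), next='c' -> output (1, 'c'), add 'ac' as idx 2
Step 3: w='ac' (idx 2), next='a' -> output (2, 'a'), add 'aca' as idx 3
Step 4: w='a' (idx 1), next='a' -> output (1, 'a'), add 'aa' as idx 4
Step 5: w='' (idx 0), next='c' -> output (0, 'c'), add 'c' as idx 5
Step 6: w='c' (idx 5), next='a' -> output (5, 'a'), add 'ca' as idx 6


Encoded: [(0, 'a'), (1, 'c'), (2, 'a'), (1, 'a'), (0, 'c'), (5, 'a')]


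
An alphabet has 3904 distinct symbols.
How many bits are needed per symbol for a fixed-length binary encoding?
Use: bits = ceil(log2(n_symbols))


log2(3904) = 11.9307
Bracket: 2^11 = 2048 < 3904 <= 2^12 = 4096
So ceil(log2(3904)) = 12

bits = ceil(log2(3904)) = ceil(11.9307) = 12 bits


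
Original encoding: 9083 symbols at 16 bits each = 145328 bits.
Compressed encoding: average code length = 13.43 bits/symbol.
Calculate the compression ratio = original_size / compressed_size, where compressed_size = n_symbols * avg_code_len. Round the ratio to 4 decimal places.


original_size = n_symbols * orig_bits = 9083 * 16 = 145328 bits
compressed_size = n_symbols * avg_code_len = 9083 * 13.43 = 121984.69 bits
ratio = original_size / compressed_size = 145328 / 121984.69 = 1.1914

Compression ratio = 1.1914


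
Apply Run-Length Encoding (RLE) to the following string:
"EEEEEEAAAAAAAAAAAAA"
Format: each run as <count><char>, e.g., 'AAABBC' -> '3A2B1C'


Scanning runs left to right:
  i=0: run of 'E' x 6 -> '6E'
  i=6: run of 'A' x 13 -> '13A'

RLE = 6E13A


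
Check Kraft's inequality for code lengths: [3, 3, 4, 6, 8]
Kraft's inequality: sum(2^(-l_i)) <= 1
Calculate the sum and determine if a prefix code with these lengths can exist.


Sum = 2^(-3) + 2^(-3) + 2^(-4) + 2^(-6) + 2^(-8)
    = 0.125 + 0.125 + 0.0625 + 0.015625 + 0.00390625
    = 85/256 = 0.33203125
Since 0.33203125 <= 1, Kraft's inequality IS satisfied.
A prefix code with these lengths CAN exist.

Kraft sum = 0.33203125. Satisfied.


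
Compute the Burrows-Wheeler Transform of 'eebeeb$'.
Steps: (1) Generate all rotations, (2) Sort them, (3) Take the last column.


Rotations (sorted):
  0: $eebeeb -> last char: b
  1: b$eebee -> last char: e
  2: beeb$ee -> last char: e
  3: eb$eebe -> last char: e
  4: ebeeb$e -> last char: e
  5: eeb$eeb -> last char: b
  6: eebeeb$ -> last char: $


BWT = beeeeb$


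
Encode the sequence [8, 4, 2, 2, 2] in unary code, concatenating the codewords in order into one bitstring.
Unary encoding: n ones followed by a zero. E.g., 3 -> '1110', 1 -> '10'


Encode each number as n ones followed by a terminating 0:
  8 -> 111111110 (9 bits)
  4 -> 11110 (5 bits)
  2 -> 110 (3 bits)
  2 -> 110 (3 bits)
  2 -> 110 (3 bits)
Total length = 9 + 5 + 3 + 3 + 3 = 23 bits.

Unary([8, 4, 2, 2, 2]) = 11111111011110110110110 (23 bits)


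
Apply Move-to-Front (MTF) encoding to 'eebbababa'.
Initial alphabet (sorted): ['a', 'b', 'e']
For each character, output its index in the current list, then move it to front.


MTF encoding:
'e': index 2 in ['a', 'b', 'e'] -> ['e', 'a', 'b']
'e': index 0 in ['e', 'a', 'b'] -> ['e', 'a', 'b']
'b': index 2 in ['e', 'a', 'b'] -> ['b', 'e', 'a']
'b': index 0 in ['b', 'e', 'a'] -> ['b', 'e', 'a']
'a': index 2 in ['b', 'e', 'a'] -> ['a', 'b', 'e']
'b': index 1 in ['a', 'b', 'e'] -> ['b', 'a', 'e']
'a': index 1 in ['b', 'a', 'e'] -> ['a', 'b', 'e']
'b': index 1 in ['a', 'b', 'e'] -> ['b', 'a', 'e']
'a': index 1 in ['b', 'a', 'e'] -> ['a', 'b', 'e']


Output: [2, 0, 2, 0, 2, 1, 1, 1, 1]


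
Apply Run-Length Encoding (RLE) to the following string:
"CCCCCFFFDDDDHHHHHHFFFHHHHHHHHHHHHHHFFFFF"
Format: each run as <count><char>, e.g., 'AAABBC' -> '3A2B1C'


Scanning runs left to right:
  i=0: run of 'C' x 5 -> '5C'
  i=5: run of 'F' x 3 -> '3F'
  i=8: run of 'D' x 4 -> '4D'
  i=12: run of 'H' x 6 -> '6H'
  i=18: run of 'F' x 3 -> '3F'
  i=21: run of 'H' x 14 -> '14H'
  i=35: run of 'F' x 5 -> '5F'

RLE = 5C3F4D6H3F14H5F


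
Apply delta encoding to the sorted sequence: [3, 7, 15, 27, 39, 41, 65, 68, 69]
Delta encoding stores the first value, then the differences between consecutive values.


First value: 3
Deltas:
  7 - 3 = 4
  15 - 7 = 8
  27 - 15 = 12
  39 - 27 = 12
  41 - 39 = 2
  65 - 41 = 24
  68 - 65 = 3
  69 - 68 = 1


Delta encoded: [3, 4, 8, 12, 12, 2, 24, 3, 1]


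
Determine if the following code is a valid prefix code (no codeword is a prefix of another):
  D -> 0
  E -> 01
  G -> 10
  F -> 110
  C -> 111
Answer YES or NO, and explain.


Checking each pair (does one codeword prefix another?):
  D='0' vs E='01': prefix -- VIOLATION

NO -- this is NOT a valid prefix code. D (0) is a prefix of E (01).


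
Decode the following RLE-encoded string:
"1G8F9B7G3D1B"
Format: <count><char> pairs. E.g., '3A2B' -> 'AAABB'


Expanding each <count><char> pair:
  1G -> 'G'
  8F -> 'FFFFFFFF'
  9B -> 'BBBBBBBBB'
  7G -> 'GGGGGGG'
  3D -> 'DDD'
  1B -> 'B'

Decoded = GFFFFFFFFBBBBBBBBBGGGGGGGDDDB


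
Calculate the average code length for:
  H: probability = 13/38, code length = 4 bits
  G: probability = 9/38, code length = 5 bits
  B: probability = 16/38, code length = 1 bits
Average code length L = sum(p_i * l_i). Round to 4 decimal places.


Weighted contributions p_i * l_i:
  H: (13/38) * 4 = 52/38
  G: (9/38) * 5 = 45/38
  B: (16/38) * 1 = 16/38
Sum = (52 + 45 + 16)/38 = 113/38

L = 113/38 = 2.9737 bits/symbol


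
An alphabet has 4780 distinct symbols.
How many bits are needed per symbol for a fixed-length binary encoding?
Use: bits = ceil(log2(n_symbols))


log2(4780) = 12.2228
Bracket: 2^12 = 4096 < 4780 <= 2^13 = 8192
So ceil(log2(4780)) = 13

bits = ceil(log2(4780)) = ceil(12.2228) = 13 bits


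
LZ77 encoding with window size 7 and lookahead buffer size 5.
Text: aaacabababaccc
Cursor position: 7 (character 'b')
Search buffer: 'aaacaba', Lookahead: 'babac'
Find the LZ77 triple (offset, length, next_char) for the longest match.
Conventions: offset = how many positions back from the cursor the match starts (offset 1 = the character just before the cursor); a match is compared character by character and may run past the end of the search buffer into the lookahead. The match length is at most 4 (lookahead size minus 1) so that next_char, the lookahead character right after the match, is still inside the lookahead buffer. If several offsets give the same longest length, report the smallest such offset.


Try each offset into the search buffer:
  offset=1 (pos 6, char 'a'): match length 0
  offset=2 (pos 5, char 'b'): match length 4
  offset=3 (pos 4, char 'a'): match length 0
  offset=4 (pos 3, char 'c'): match length 0
  offset=5 (pos 2, char 'a'): match length 0
  offset=6 (pos 1, char 'a'): match length 0
  offset=7 (pos 0, char 'a'): match length 0
Longest match has length 4 at offset 2.
next_char = character at position 7 + 4 = 11 -> 'c'

Best match: offset=2, length=4 (matching 'baba' starting at position 5)
LZ77 triple: (2, 4, 'c')


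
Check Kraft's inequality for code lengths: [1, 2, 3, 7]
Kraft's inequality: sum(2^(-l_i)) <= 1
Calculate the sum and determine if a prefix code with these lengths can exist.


Sum = 2^(-1) + 2^(-2) + 2^(-3) + 2^(-7)
    = 0.5 + 0.25 + 0.125 + 0.0078125
    = 113/128 = 0.8828125
Since 0.8828125 <= 1, Kraft's inequality IS satisfied.
A prefix code with these lengths CAN exist.

Kraft sum = 0.8828125. Satisfied.


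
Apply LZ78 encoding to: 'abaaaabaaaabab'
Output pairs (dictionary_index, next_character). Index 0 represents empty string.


LZ78 encoding steps:
Dictionary: {0: ''}
Step 1: w='' (idx 0), next='a' -> output (0, 'a'), add 'a' as idx 1
Step 2: w='' (idx 0), next='b' -> output (0, 'b'), add 'b' as idx 2
Step 3: w='a' (idx 1), next='a' -> output (1, 'a'), add 'aa' as idx 3
Step 4: w='aa' (idx 3), next='b' -> output (3, 'b'), add 'aab' as idx 4
Step 5: w='aa' (idx 3), next='a' -> output (3, 'a'), add 'aaa' as idx 5
Step 6: w='a' (idx 1), next='b' -> output (1, 'b'), add 'ab' as idx 6
Step 7: w='ab' (idx 6), end of input -> output (6, '')


Encoded: [(0, 'a'), (0, 'b'), (1, 'a'), (3, 'b'), (3, 'a'), (1, 'b'), (6, '')]


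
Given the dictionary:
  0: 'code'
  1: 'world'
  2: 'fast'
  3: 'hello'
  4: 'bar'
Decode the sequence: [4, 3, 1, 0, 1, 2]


Look up each index in the dictionary:
  4 -> 'bar'
  3 -> 'hello'
  1 -> 'world'
  0 -> 'code'
  1 -> 'world'
  2 -> 'fast'

Decoded: "bar hello world code world fast"


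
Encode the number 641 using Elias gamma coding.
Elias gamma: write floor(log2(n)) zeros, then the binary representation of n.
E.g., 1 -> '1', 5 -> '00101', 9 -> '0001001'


num_bits = floor(log2(641)) + 1 = 10
leading_zeros = num_bits - 1 = 9
binary(641) = 1010000001

Elias gamma(641) = '000000000' + '1010000001' = 0000000001010000001 (19 bits)


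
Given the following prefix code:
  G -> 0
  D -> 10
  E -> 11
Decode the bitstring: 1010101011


Decoding step by step:
Bits 10 -> D
Bits 10 -> D
Bits 10 -> D
Bits 10 -> D
Bits 11 -> E


Decoded message: DDDDE


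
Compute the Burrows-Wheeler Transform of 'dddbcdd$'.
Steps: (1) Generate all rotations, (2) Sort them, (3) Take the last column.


Rotations (sorted):
  0: $dddbcdd -> last char: d
  1: bcdd$ddd -> last char: d
  2: cdd$dddb -> last char: b
  3: d$dddbcd -> last char: d
  4: dbcdd$dd -> last char: d
  5: dd$dddbc -> last char: c
  6: ddbcdd$d -> last char: d
  7: dddbcdd$ -> last char: $


BWT = ddbddcd$


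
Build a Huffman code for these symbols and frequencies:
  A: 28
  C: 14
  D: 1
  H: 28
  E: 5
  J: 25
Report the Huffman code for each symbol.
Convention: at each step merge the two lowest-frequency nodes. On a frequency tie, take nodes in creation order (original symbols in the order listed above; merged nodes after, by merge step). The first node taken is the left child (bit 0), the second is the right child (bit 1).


Huffman tree construction:
Step 1: Merge D(1) + E(5) = 6
Step 2: Merge (D+E)(6) + C(14) = 20
Step 3: Merge ((D+E)+C)(20) + J(25) = 45
Step 4: Merge A(28) + H(28) = 56
Step 5: Merge (((D+E)+C)+J)(45) + (A+H)(56) = 101
Read each symbol's code off the tree from the root (left child = 0, right child = 1).

Codes:
  A: 10 (length 2)
  C: 001 (length 3)
  D: 0000 (length 4)
  H: 11 (length 2)
  E: 0001 (length 4)
  J: 01 (length 2)
Average code length: 228/101 = 2.2574 bits/symbol


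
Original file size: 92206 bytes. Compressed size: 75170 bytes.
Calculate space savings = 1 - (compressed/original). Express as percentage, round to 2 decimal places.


ratio = compressed/original = 75170/92206 = 0.81524
savings = 1 - ratio = 1 - 0.81524 = 0.18476
as a percentage: 0.18476 * 100 = 18.48%

Space savings = 1 - 75170/92206 = 18.48%


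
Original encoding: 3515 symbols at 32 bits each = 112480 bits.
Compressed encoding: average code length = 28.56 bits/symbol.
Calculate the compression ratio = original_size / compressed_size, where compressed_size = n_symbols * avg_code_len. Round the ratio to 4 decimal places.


original_size = n_symbols * orig_bits = 3515 * 32 = 112480 bits
compressed_size = n_symbols * avg_code_len = 3515 * 28.56 = 100388.4 bits
ratio = original_size / compressed_size = 112480 / 100388.4 = 1.1204

Compression ratio = 1.1204


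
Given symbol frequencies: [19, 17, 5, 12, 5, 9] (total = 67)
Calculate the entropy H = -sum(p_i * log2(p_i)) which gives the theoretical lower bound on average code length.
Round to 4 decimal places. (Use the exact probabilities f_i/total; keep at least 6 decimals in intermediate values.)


Per-symbol terms -p_i * log2(p_i) with p_i = f_i/67:
  p = 19/67 = 0.283582: log2(p) = -1.818162, -p*log2(p) = 0.515598
  p = 17/67 = 0.253731: log2(p) = -1.978626, -p*log2(p) = 0.502040
  p = 5/67 = 0.074627: log2(p) = -3.744161, -p*log2(p) = 0.279415
  p = 12/67 = 0.179104: log2(p) = -2.481127, -p*log2(p) = 0.444381
  p = 5/67 = 0.074627: log2(p) = -3.744161, -p*log2(p) = 0.279415
  p = 9/67 = 0.134328: log2(p) = -2.896164, -p*log2(p) = 0.389037
H = 0.515598 + 0.502040 + 0.279415 + 0.444381 + 0.279415 + 0.389037 = 2.409886

H = 2.4099 bits/symbol


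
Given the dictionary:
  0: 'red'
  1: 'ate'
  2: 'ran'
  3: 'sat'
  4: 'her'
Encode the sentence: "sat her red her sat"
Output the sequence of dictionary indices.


Look up each word in the dictionary:
  'sat' -> 3
  'her' -> 4
  'red' -> 0
  'her' -> 4
  'sat' -> 3

Encoded: [3, 4, 0, 4, 3]


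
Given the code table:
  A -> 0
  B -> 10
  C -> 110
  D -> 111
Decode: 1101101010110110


Decoding:
110 -> C
110 -> C
10 -> B
10 -> B
110 -> C
110 -> C


Result: CCBBCC


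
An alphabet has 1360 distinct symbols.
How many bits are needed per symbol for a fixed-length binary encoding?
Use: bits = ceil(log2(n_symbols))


log2(1360) = 10.4094
Bracket: 2^10 = 1024 < 1360 <= 2^11 = 2048
So ceil(log2(1360)) = 11

bits = ceil(log2(1360)) = ceil(10.4094) = 11 bits


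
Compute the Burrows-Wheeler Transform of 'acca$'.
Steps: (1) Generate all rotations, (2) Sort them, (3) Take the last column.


Rotations (sorted):
  0: $acca -> last char: a
  1: a$acc -> last char: c
  2: acca$ -> last char: $
  3: ca$ac -> last char: c
  4: cca$a -> last char: a


BWT = ac$ca


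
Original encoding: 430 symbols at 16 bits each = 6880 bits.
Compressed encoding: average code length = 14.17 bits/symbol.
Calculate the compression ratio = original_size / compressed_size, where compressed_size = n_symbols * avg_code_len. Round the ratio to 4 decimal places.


original_size = n_symbols * orig_bits = 430 * 16 = 6880 bits
compressed_size = n_symbols * avg_code_len = 430 * 14.17 = 6093.1 bits
ratio = original_size / compressed_size = 6880 / 6093.1 = 1.1291

Compression ratio = 1.1291


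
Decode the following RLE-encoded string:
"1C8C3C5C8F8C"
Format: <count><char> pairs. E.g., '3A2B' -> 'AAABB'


Expanding each <count><char> pair:
  1C -> 'C'
  8C -> 'CCCCCCCC'
  3C -> 'CCC'
  5C -> 'CCCCC'
  8F -> 'FFFFFFFF'
  8C -> 'CCCCCCCC'

Decoded = CCCCCCCCCCCCCCCCCFFFFFFFFCCCCCCCC


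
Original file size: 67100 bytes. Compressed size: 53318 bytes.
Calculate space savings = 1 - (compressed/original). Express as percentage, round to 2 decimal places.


ratio = compressed/original = 53318/67100 = 0.794605
savings = 1 - ratio = 1 - 0.794605 = 0.205395
as a percentage: 0.205395 * 100 = 20.54%

Space savings = 1 - 53318/67100 = 20.54%


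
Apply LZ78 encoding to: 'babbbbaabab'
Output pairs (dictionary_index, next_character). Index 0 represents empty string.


LZ78 encoding steps:
Dictionary: {0: ''}
Step 1: w='' (idx 0), next='b' -> output (0, 'b'), add 'b' as idx 1
Step 2: w='' (idx 0), next='a' -> output (0, 'a'), add 'a' as idx 2
Step 3: w='b' (idx 1), next='b' -> output (1, 'b'), add 'bb' as idx 3
Step 4: w='bb' (idx 3), next='a' -> output (3, 'a'), add 'bba' as idx 4
Step 5: w='a' (idx 2), next='b' -> output (2, 'b'), add 'ab' as idx 5
Step 6: w='ab' (idx 5), end of input -> output (5, '')


Encoded: [(0, 'b'), (0, 'a'), (1, 'b'), (3, 'a'), (2, 'b'), (5, '')]


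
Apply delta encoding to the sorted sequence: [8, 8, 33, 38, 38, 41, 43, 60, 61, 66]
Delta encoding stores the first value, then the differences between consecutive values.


First value: 8
Deltas:
  8 - 8 = 0
  33 - 8 = 25
  38 - 33 = 5
  38 - 38 = 0
  41 - 38 = 3
  43 - 41 = 2
  60 - 43 = 17
  61 - 60 = 1
  66 - 61 = 5


Delta encoded: [8, 0, 25, 5, 0, 3, 2, 17, 1, 5]


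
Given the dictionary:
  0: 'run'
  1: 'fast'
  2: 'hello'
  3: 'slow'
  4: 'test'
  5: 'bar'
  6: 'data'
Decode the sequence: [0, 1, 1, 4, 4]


Look up each index in the dictionary:
  0 -> 'run'
  1 -> 'fast'
  1 -> 'fast'
  4 -> 'test'
  4 -> 'test'

Decoded: "run fast fast test test"


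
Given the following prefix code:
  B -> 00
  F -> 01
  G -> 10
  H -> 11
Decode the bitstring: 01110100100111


Decoding step by step:
Bits 01 -> F
Bits 11 -> H
Bits 01 -> F
Bits 00 -> B
Bits 10 -> G
Bits 01 -> F
Bits 11 -> H


Decoded message: FHFBGFH


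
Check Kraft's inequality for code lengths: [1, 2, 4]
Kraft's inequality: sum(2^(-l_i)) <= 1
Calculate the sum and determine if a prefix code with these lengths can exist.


Sum = 2^(-1) + 2^(-2) + 2^(-4)
    = 0.5 + 0.25 + 0.0625
    = 13/16 = 0.8125
Since 0.8125 <= 1, Kraft's inequality IS satisfied.
A prefix code with these lengths CAN exist.

Kraft sum = 0.8125. Satisfied.


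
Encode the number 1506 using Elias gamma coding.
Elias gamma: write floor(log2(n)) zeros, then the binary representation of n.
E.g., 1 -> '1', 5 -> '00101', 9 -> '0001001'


num_bits = floor(log2(1506)) + 1 = 11
leading_zeros = num_bits - 1 = 10
binary(1506) = 10111100010

Elias gamma(1506) = '0000000000' + '10111100010' = 000000000010111100010 (21 bits)


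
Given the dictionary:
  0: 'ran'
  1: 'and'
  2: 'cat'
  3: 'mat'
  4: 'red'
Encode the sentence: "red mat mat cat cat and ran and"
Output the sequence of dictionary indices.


Look up each word in the dictionary:
  'red' -> 4
  'mat' -> 3
  'mat' -> 3
  'cat' -> 2
  'cat' -> 2
  'and' -> 1
  'ran' -> 0
  'and' -> 1

Encoded: [4, 3, 3, 2, 2, 1, 0, 1]


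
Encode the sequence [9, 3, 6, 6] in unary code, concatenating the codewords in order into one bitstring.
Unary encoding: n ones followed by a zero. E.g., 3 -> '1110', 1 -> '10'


Encode each number as n ones followed by a terminating 0:
  9 -> 1111111110 (10 bits)
  3 -> 1110 (4 bits)
  6 -> 1111110 (7 bits)
  6 -> 1111110 (7 bits)
Total length = 10 + 4 + 7 + 7 = 28 bits.

Unary([9, 3, 6, 6]) = 1111111110111011111101111110 (28 bits)


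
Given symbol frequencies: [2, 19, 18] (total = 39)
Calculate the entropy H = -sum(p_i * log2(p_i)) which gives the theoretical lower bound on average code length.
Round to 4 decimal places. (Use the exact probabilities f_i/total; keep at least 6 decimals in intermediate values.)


Per-symbol terms -p_i * log2(p_i) with p_i = f_i/39:
  p = 2/39 = 0.051282: log2(p) = -4.285402, -p*log2(p) = 0.219764
  p = 19/39 = 0.487179: log2(p) = -1.037475, -p*log2(p) = 0.505436
  p = 18/39 = 0.461538: log2(p) = -1.115477, -p*log2(p) = 0.514836
H = 0.219764 + 0.505436 + 0.514836 = 1.240036

H = 1.24 bits/symbol


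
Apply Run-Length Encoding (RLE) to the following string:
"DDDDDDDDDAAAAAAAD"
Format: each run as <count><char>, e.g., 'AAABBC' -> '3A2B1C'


Scanning runs left to right:
  i=0: run of 'D' x 9 -> '9D'
  i=9: run of 'A' x 7 -> '7A'
  i=16: run of 'D' x 1 -> '1D'

RLE = 9D7A1D


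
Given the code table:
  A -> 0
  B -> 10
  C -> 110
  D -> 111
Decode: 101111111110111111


Decoding:
10 -> B
111 -> D
111 -> D
111 -> D
0 -> A
111 -> D
111 -> D


Result: BDDDADD


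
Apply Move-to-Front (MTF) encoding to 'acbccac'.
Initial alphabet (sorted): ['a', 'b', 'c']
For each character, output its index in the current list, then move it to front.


MTF encoding:
'a': index 0 in ['a', 'b', 'c'] -> ['a', 'b', 'c']
'c': index 2 in ['a', 'b', 'c'] -> ['c', 'a', 'b']
'b': index 2 in ['c', 'a', 'b'] -> ['b', 'c', 'a']
'c': index 1 in ['b', 'c', 'a'] -> ['c', 'b', 'a']
'c': index 0 in ['c', 'b', 'a'] -> ['c', 'b', 'a']
'a': index 2 in ['c', 'b', 'a'] -> ['a', 'c', 'b']
'c': index 1 in ['a', 'c', 'b'] -> ['c', 'a', 'b']


Output: [0, 2, 2, 1, 0, 2, 1]


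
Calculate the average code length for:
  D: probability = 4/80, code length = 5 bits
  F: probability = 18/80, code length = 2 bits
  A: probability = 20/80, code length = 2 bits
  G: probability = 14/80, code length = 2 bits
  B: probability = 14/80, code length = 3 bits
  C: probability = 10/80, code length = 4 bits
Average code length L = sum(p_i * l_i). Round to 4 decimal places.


Weighted contributions p_i * l_i:
  D: (4/80) * 5 = 20/80
  F: (18/80) * 2 = 36/80
  A: (20/80) * 2 = 40/80
  G: (14/80) * 2 = 28/80
  B: (14/80) * 3 = 42/80
  C: (10/80) * 4 = 40/80
Sum = (20 + 36 + 40 + 28 + 42 + 40)/80 = 206/80

L = 206/80 = 2.5750 bits/symbol


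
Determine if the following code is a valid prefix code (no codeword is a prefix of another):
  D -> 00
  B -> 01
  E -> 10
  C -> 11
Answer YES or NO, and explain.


Checking each pair (does one codeword prefix another?):
  D='00' vs B='01': no prefix
  D='00' vs E='10': no prefix
  D='00' vs C='11': no prefix
  B='01' vs D='00': no prefix
  B='01' vs E='10': no prefix
  B='01' vs C='11': no prefix
  E='10' vs D='00': no prefix
  E='10' vs B='01': no prefix
  E='10' vs C='11': no prefix
  C='11' vs D='00': no prefix
  C='11' vs B='01': no prefix
  C='11' vs E='10': no prefix
No violation found over all pairs.

YES -- this is a valid prefix code. No codeword is a prefix of any other codeword.


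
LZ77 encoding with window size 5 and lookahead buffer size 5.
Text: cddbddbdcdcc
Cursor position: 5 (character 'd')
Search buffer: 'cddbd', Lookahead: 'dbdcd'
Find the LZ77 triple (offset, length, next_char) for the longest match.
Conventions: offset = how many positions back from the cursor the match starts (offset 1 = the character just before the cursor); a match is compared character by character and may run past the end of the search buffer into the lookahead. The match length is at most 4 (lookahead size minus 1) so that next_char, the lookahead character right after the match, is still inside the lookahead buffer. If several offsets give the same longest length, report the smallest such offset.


Try each offset into the search buffer:
  offset=1 (pos 4, char 'd'): match length 1
  offset=2 (pos 3, char 'b'): match length 0
  offset=3 (pos 2, char 'd'): match length 3
  offset=4 (pos 1, char 'd'): match length 1
  offset=5 (pos 0, char 'c'): match length 0
Longest match has length 3 at offset 3.
next_char = character at position 5 + 3 = 8 -> 'c'

Best match: offset=3, length=3 (matching 'dbd' starting at position 2)
LZ77 triple: (3, 3, 'c')


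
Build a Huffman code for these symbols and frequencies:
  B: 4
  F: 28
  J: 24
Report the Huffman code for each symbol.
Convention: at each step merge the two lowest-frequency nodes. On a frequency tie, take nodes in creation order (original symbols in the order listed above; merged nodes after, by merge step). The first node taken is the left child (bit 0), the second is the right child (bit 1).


Huffman tree construction:
Step 1: Merge B(4) + J(24) = 28
Step 2: Merge F(28) + (B+J)(28) = 56
Read each symbol's code off the tree from the root (left child = 0, right child = 1).

Codes:
  B: 10 (length 2)
  F: 0 (length 1)
  J: 11 (length 2)
Average code length: 84/56 = 1.5000 bits/symbol


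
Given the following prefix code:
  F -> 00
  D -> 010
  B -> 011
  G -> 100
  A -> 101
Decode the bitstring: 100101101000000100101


Decoding step by step:
Bits 100 -> G
Bits 101 -> A
Bits 101 -> A
Bits 00 -> F
Bits 00 -> F
Bits 00 -> F
Bits 100 -> G
Bits 101 -> A


Decoded message: GAAFFFGA


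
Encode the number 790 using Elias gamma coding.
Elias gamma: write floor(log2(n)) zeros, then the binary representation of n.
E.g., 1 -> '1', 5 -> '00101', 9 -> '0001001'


num_bits = floor(log2(790)) + 1 = 10
leading_zeros = num_bits - 1 = 9
binary(790) = 1100010110

Elias gamma(790) = '000000000' + '1100010110' = 0000000001100010110 (19 bits)


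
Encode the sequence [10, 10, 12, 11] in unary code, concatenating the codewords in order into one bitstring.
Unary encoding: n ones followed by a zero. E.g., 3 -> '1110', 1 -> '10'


Encode each number as n ones followed by a terminating 0:
  10 -> 11111111110 (11 bits)
  10 -> 11111111110 (11 bits)
  12 -> 1111111111110 (13 bits)
  11 -> 111111111110 (12 bits)
Total length = 11 + 11 + 13 + 12 = 47 bits.

Unary([10, 10, 12, 11]) = 11111111110111111111101111111111110111111111110 (47 bits)


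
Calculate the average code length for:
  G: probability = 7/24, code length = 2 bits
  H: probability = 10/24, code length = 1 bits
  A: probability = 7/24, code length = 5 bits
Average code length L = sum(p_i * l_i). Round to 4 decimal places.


Weighted contributions p_i * l_i:
  G: (7/24) * 2 = 14/24
  H: (10/24) * 1 = 10/24
  A: (7/24) * 5 = 35/24
Sum = (14 + 10 + 35)/24 = 59/24

L = 59/24 = 2.4583 bits/symbol


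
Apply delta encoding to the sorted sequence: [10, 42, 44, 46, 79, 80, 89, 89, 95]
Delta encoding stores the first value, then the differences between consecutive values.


First value: 10
Deltas:
  42 - 10 = 32
  44 - 42 = 2
  46 - 44 = 2
  79 - 46 = 33
  80 - 79 = 1
  89 - 80 = 9
  89 - 89 = 0
  95 - 89 = 6


Delta encoded: [10, 32, 2, 2, 33, 1, 9, 0, 6]


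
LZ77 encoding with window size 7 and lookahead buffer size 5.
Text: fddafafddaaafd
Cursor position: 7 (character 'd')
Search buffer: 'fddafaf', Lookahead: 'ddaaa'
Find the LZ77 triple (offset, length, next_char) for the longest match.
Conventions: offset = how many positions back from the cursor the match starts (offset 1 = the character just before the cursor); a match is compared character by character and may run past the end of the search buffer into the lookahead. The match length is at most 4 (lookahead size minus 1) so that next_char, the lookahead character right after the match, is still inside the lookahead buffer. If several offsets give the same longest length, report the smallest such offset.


Try each offset into the search buffer:
  offset=1 (pos 6, char 'f'): match length 0
  offset=2 (pos 5, char 'a'): match length 0
  offset=3 (pos 4, char 'f'): match length 0
  offset=4 (pos 3, char 'a'): match length 0
  offset=5 (pos 2, char 'd'): match length 1
  offset=6 (pos 1, char 'd'): match length 3
  offset=7 (pos 0, char 'f'): match length 0
Longest match has length 3 at offset 6.
next_char = character at position 7 + 3 = 10 -> 'a'

Best match: offset=6, length=3 (matching 'dda' starting at position 1)
LZ77 triple: (6, 3, 'a')


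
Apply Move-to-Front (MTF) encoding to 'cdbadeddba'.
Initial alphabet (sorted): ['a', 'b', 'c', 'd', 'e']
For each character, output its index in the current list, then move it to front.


MTF encoding:
'c': index 2 in ['a', 'b', 'c', 'd', 'e'] -> ['c', 'a', 'b', 'd', 'e']
'd': index 3 in ['c', 'a', 'b', 'd', 'e'] -> ['d', 'c', 'a', 'b', 'e']
'b': index 3 in ['d', 'c', 'a', 'b', 'e'] -> ['b', 'd', 'c', 'a', 'e']
'a': index 3 in ['b', 'd', 'c', 'a', 'e'] -> ['a', 'b', 'd', 'c', 'e']
'd': index 2 in ['a', 'b', 'd', 'c', 'e'] -> ['d', 'a', 'b', 'c', 'e']
'e': index 4 in ['d', 'a', 'b', 'c', 'e'] -> ['e', 'd', 'a', 'b', 'c']
'd': index 1 in ['e', 'd', 'a', 'b', 'c'] -> ['d', 'e', 'a', 'b', 'c']
'd': index 0 in ['d', 'e', 'a', 'b', 'c'] -> ['d', 'e', 'a', 'b', 'c']
'b': index 3 in ['d', 'e', 'a', 'b', 'c'] -> ['b', 'd', 'e', 'a', 'c']
'a': index 3 in ['b', 'd', 'e', 'a', 'c'] -> ['a', 'b', 'd', 'e', 'c']


Output: [2, 3, 3, 3, 2, 4, 1, 0, 3, 3]


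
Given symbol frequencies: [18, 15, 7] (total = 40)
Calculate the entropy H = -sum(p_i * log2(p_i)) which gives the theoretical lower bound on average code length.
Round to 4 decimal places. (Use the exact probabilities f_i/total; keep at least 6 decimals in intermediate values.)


Per-symbol terms -p_i * log2(p_i) with p_i = f_i/40:
  p = 18/40 = 0.450000: log2(p) = -1.152003, -p*log2(p) = 0.518401
  p = 15/40 = 0.375000: log2(p) = -1.415037, -p*log2(p) = 0.530639
  p = 7/40 = 0.175000: log2(p) = -2.514573, -p*log2(p) = 0.440050
H = 0.518401 + 0.530639 + 0.440050 = 1.489090

H = 1.4891 bits/symbol


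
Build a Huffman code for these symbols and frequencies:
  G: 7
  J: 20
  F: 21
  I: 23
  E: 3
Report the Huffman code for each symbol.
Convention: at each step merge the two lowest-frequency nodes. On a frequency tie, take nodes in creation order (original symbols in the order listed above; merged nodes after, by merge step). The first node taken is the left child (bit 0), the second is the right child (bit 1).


Huffman tree construction:
Step 1: Merge E(3) + G(7) = 10
Step 2: Merge (E+G)(10) + J(20) = 30
Step 3: Merge F(21) + I(23) = 44
Step 4: Merge ((E+G)+J)(30) + (F+I)(44) = 74
Read each symbol's code off the tree from the root (left child = 0, right child = 1).

Codes:
  G: 001 (length 3)
  J: 01 (length 2)
  F: 10 (length 2)
  I: 11 (length 2)
  E: 000 (length 3)
Average code length: 158/74 = 2.1351 bits/symbol


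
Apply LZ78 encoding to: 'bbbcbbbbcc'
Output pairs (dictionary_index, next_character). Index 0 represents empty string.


LZ78 encoding steps:
Dictionary: {0: ''}
Step 1: w='' (idx 0), next='b' -> output (0, 'b'), add 'b' as idx 1
Step 2: w='b' (idx 1), next='b' -> output (1, 'b'), add 'bb' as idx 2
Step 3: w='' (idx 0), next='c' -> output (0, 'c'), add 'c' as idx 3
Step 4: w='bb' (idx 2), next='b' -> output (2, 'b'), add 'bbb' as idx 4
Step 5: w='b' (idx 1), next='c' -> output (1, 'c'), add 'bc' as idx 5
Step 6: w='c' (idx 3), end of input -> output (3, '')


Encoded: [(0, 'b'), (1, 'b'), (0, 'c'), (2, 'b'), (1, 'c'), (3, '')]


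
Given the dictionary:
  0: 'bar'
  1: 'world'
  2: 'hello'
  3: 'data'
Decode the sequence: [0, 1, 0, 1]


Look up each index in the dictionary:
  0 -> 'bar'
  1 -> 'world'
  0 -> 'bar'
  1 -> 'world'

Decoded: "bar world bar world"


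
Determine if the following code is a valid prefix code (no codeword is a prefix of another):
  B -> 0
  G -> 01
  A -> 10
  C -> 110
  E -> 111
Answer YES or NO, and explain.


Checking each pair (does one codeword prefix another?):
  B='0' vs G='01': prefix -- VIOLATION

NO -- this is NOT a valid prefix code. B (0) is a prefix of G (01).


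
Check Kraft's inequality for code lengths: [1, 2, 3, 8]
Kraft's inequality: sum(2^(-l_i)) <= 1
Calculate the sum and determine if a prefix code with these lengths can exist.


Sum = 2^(-1) + 2^(-2) + 2^(-3) + 2^(-8)
    = 0.5 + 0.25 + 0.125 + 0.00390625
    = 225/256 = 0.87890625
Since 0.87890625 <= 1, Kraft's inequality IS satisfied.
A prefix code with these lengths CAN exist.

Kraft sum = 0.87890625. Satisfied.


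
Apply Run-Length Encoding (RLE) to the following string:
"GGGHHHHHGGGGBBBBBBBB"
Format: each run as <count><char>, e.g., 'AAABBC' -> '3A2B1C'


Scanning runs left to right:
  i=0: run of 'G' x 3 -> '3G'
  i=3: run of 'H' x 5 -> '5H'
  i=8: run of 'G' x 4 -> '4G'
  i=12: run of 'B' x 8 -> '8B'

RLE = 3G5H4G8B


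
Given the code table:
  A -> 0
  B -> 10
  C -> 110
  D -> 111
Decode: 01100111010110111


Decoding:
0 -> A
110 -> C
0 -> A
111 -> D
0 -> A
10 -> B
110 -> C
111 -> D


Result: ACADABCD


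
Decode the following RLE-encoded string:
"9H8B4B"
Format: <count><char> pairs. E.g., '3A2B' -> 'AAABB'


Expanding each <count><char> pair:
  9H -> 'HHHHHHHHH'
  8B -> 'BBBBBBBB'
  4B -> 'BBBB'

Decoded = HHHHHHHHHBBBBBBBBBBBB


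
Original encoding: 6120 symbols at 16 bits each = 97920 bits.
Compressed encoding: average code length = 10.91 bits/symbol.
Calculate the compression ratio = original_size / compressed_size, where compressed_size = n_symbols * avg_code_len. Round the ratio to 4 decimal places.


original_size = n_symbols * orig_bits = 6120 * 16 = 97920 bits
compressed_size = n_symbols * avg_code_len = 6120 * 10.91 = 66769.2 bits
ratio = original_size / compressed_size = 97920 / 66769.2 = 1.4665

Compression ratio = 1.4665


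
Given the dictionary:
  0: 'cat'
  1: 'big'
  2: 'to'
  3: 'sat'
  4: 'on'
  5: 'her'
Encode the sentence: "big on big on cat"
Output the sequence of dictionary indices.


Look up each word in the dictionary:
  'big' -> 1
  'on' -> 4
  'big' -> 1
  'on' -> 4
  'cat' -> 0

Encoded: [1, 4, 1, 4, 0]


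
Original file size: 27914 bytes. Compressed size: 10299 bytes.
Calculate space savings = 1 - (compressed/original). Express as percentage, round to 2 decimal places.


ratio = compressed/original = 10299/27914 = 0.368955
savings = 1 - ratio = 1 - 0.368955 = 0.631045
as a percentage: 0.631045 * 100 = 63.1%

Space savings = 1 - 10299/27914 = 63.1%


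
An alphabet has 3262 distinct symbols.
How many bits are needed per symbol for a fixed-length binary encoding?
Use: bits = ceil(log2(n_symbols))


log2(3262) = 11.6715
Bracket: 2^11 = 2048 < 3262 <= 2^12 = 4096
So ceil(log2(3262)) = 12

bits = ceil(log2(3262)) = ceil(11.6715) = 12 bits


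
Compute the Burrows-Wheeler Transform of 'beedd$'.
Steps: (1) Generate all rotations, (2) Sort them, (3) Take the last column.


Rotations (sorted):
  0: $beedd -> last char: d
  1: beedd$ -> last char: $
  2: d$beed -> last char: d
  3: dd$bee -> last char: e
  4: edd$be -> last char: e
  5: eedd$b -> last char: b


BWT = d$deeb
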